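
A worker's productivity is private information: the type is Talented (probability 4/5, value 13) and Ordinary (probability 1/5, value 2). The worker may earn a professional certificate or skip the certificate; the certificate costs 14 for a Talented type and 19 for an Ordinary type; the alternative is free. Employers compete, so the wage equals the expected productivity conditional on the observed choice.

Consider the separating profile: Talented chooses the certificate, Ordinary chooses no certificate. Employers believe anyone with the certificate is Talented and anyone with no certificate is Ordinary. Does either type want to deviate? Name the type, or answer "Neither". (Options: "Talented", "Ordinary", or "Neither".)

Talented

The certificate pays 13; no certificate pays 2.
Talented: assigned the certificate, nets 13 − 14 = -1; deviating to no certificate nets 2.
Ordinary: assigned no certificate, nets 2; deviating to the certificate nets 13 − 19 = -6.
The Talented type gains 3 by deviating.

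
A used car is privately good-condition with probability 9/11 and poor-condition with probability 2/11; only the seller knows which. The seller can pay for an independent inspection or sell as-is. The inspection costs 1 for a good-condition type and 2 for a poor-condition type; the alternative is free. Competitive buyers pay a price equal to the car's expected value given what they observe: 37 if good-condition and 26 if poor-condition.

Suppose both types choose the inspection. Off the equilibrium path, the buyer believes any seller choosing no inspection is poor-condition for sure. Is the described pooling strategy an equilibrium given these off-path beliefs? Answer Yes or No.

Yes

On path, the buyer holds the prior and pays 9/11·37 + 2/11·26 = 35. Off path (no inspection), believing poor-condition, it pays 26.
good-condition: the inspection nets 35 − 1 = 34; no inspection nets 26. good-condition stays.
poor-condition: the inspection nets 35 − 2 = 33; no inspection nets 26. poor-condition stays.
No type deviates, so pooling is sustained.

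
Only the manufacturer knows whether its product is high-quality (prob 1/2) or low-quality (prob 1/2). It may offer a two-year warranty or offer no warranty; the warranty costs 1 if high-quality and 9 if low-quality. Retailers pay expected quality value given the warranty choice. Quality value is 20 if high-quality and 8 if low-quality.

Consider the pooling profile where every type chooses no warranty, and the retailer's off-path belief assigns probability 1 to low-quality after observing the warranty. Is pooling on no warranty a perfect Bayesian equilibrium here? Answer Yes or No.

Yes

On path, the retailer holds the prior and pays 1/2·20 + 1/2·8 = 14. Off path (the warranty), believing low-quality, it pays 8.
high-quality: no warranty nets 14; the warranty nets 8 − 1 = 7. high-quality stays.
low-quality: no warranty nets 14; the warranty nets 8 − 9 = -1. low-quality stays.
No type deviates, so pooling is sustained.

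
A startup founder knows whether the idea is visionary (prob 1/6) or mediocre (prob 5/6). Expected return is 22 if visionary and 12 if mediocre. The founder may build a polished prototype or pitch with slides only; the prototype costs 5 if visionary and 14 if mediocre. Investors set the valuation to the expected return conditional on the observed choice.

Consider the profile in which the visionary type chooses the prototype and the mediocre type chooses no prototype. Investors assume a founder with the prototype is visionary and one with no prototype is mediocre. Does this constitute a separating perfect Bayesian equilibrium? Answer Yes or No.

Yes

Under these beliefs, the prototype earns valuation 22 and no prototype earns valuation 12.
visionary: the prototype nets 22 − 5 = 17; no prototype nets 12. visionary prefers the prototype.
mediocre: the prototype nets 22 − 14 = 8; no prototype nets 12. mediocre prefers no prototype.
Neither type deviates, so the separating profile is an equilibrium.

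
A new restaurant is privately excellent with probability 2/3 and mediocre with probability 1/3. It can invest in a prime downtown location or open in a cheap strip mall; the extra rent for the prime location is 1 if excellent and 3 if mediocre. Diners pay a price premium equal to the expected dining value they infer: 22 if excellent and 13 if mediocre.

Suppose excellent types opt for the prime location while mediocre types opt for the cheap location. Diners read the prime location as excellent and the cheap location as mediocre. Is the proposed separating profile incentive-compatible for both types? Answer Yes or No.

No

Under these beliefs, the prime location earns price premium 22 and the cheap location earns price premium 13.
excellent: the prime location nets 22 − 1 = 21; the cheap location nets 13. excellent prefers the prime location.
mediocre: the prime location nets 22 − 3 = 19; the cheap location nets 13. mediocre would deviate to the prime location.
mediocre has a profitable deviation, so the profile is not an equilibrium.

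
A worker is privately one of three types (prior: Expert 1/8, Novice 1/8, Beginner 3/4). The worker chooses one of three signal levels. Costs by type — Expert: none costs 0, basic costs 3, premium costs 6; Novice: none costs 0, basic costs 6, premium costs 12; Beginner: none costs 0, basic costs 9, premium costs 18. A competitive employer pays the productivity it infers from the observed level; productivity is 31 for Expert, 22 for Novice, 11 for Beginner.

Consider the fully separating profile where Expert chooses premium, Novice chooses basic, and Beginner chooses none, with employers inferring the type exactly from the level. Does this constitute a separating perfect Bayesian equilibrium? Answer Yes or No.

Separating wages: premium → 31, basic → 22, none → 11.
Expert (assigned premium): none: 11 − 0 = 11; basic: 22 − 3 = 19; premium: 31 − 6 = 25. Expert stays.
Novice (assigned basic): none: 11 − 0 = 11; basic: 22 − 6 = 16; premium: 31 − 12 = 19. Novice prefers premium.
Beginner (assigned none): none: 11 − 0 = 11; basic: 22 − 9 = 13; premium: 31 − 18 = 13. Beginner prefers basic.
At least one type deviates; the separating profile fails.

No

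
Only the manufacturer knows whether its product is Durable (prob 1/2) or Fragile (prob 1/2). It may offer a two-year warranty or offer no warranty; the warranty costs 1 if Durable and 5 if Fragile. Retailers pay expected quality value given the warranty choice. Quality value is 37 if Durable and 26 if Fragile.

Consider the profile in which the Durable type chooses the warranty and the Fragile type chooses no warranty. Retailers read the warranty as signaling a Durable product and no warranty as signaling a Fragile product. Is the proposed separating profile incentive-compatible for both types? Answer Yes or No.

Under these beliefs, the warranty earns price 37 and no warranty earns price 26.
Durable: the warranty nets 37 − 1 = 36; no warranty nets 26. Durable prefers the warranty.
Fragile: the warranty nets 37 − 5 = 32; no warranty nets 26. Fragile would deviate to the warranty.
Fragile has a profitable deviation, so the profile is not an equilibrium.

No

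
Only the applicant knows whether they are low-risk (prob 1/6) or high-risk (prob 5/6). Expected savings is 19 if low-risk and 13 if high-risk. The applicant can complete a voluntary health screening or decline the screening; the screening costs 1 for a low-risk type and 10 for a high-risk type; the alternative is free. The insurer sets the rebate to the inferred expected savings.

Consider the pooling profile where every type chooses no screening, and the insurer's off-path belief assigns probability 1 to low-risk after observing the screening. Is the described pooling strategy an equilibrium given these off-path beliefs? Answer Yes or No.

No

On path, the insurer holds the prior and pays 1/6·19 + 5/6·13 = 14. Off path (the screening), believing low-risk, it pays 19.
low-risk: no screening nets 14; the screening nets 19 − 1 = 18. low-risk would deviate.
high-risk: no screening nets 14; the screening nets 19 − 10 = 9. high-risk stays.
A type deviates, so pooling fails.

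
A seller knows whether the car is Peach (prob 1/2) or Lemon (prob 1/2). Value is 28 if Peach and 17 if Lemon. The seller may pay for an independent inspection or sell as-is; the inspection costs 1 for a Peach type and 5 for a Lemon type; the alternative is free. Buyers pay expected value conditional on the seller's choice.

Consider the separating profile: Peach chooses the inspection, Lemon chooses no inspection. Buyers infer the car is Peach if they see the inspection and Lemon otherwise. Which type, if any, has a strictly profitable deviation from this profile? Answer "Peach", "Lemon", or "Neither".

Lemon

The inspection pays 28; no inspection pays 17.
Peach: assigned the inspection, nets 28 − 1 = 27; deviating to no inspection nets 17.
Lemon: assigned no inspection, nets 17; deviating to the inspection nets 28 − 5 = 23.
The Lemon type gains 6 by deviating.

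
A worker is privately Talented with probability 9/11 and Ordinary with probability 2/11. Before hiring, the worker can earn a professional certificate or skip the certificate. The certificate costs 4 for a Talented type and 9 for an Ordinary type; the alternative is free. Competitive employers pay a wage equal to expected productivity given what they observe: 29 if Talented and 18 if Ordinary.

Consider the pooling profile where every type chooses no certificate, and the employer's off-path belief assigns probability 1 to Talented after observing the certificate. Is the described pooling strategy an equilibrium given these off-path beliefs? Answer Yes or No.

On path, the employer holds the prior and pays 9/11·29 + 2/11·18 = 27. Off path (the certificate), believing Talented, it pays 29.
Talented: no certificate nets 27; the certificate nets 29 − 4 = 25. Talented stays.
Ordinary: no certificate nets 27; the certificate nets 29 − 9 = 20. Ordinary stays.
No type deviates, so pooling is sustained.

Yes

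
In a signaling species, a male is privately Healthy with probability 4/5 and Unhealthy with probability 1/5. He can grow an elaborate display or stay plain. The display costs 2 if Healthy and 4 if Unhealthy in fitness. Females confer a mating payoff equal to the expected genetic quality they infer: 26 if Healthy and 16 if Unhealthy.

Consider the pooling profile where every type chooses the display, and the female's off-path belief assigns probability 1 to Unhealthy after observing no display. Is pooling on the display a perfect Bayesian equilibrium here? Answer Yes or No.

On path, the female holds the prior and pays 4/5·26 + 1/5·16 = 24. Off path (no display), believing Unhealthy, it pays 16.
Healthy: the display nets 24 − 2 = 22; no display nets 16. Healthy stays.
Unhealthy: the display nets 24 − 4 = 20; no display nets 16. Unhealthy stays.
No type deviates, so pooling is sustained.

Yes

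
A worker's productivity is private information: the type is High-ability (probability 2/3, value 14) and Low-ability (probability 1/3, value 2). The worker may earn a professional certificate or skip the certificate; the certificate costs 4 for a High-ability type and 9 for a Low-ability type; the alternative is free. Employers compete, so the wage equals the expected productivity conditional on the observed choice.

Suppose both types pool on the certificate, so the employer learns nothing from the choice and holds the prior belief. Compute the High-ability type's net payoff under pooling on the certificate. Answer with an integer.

6

Pooled wage = 2/3·14 + 1/3·2 = 10.
High-ability pays cost 4 for the certificate, so net payoff = 10 − 4 = 6.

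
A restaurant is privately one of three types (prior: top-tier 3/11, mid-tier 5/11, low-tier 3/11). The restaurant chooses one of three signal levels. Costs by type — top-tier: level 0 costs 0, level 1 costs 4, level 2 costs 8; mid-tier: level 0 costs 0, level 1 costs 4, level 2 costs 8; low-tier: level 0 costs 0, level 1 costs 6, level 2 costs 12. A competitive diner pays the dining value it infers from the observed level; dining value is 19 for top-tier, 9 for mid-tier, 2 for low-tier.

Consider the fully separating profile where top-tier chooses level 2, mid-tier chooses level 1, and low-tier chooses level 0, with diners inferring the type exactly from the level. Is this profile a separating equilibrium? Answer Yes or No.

Separating price premiums: level 2 → 19, level 1 → 9, level 0 → 2.
top-tier (assigned level 2): level 0: 2 − 0 = 2; level 1: 9 − 4 = 5; level 2: 19 − 8 = 11. top-tier stays.
mid-tier (assigned level 1): level 0: 2 − 0 = 2; level 1: 9 − 4 = 5; level 2: 19 − 8 = 11. mid-tier prefers level 2.
low-tier (assigned level 0): level 0: 2 − 0 = 2; level 1: 9 − 6 = 3; level 2: 19 − 12 = 7. low-tier prefers level 2.
At least one type deviates; the separating profile fails.

No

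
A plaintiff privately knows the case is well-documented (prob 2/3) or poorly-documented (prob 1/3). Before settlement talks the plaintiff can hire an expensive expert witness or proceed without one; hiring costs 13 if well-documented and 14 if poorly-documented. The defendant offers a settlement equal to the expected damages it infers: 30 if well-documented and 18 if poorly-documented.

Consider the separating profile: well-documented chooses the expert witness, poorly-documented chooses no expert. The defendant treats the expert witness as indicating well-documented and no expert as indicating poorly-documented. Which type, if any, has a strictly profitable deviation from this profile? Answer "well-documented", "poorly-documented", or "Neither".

The expert witness pays 30; no expert pays 18.
well-documented: assigned the expert witness, nets 30 − 13 = 17; deviating to no expert nets 18.
poorly-documented: assigned no expert, nets 18; deviating to the expert witness nets 30 − 14 = 16.
The well-documented type gains 1 by deviating.

well-documented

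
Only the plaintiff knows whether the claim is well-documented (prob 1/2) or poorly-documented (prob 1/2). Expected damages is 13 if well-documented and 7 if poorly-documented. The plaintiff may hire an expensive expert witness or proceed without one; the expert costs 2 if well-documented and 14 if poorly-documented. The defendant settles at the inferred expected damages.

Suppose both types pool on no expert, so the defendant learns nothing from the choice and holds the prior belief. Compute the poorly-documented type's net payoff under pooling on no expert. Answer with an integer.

Pooled settlement = 1/2·13 + 1/2·7 = 10.
poorly-documented pays no cost for no expert, so net payoff = 10.

10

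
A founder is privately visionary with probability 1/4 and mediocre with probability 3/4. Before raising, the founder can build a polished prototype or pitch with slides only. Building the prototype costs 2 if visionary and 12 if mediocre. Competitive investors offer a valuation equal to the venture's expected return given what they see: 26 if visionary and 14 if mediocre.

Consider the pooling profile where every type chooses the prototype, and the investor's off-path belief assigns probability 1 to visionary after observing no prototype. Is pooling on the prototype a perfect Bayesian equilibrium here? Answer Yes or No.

On path, the investor holds the prior and pays 1/4·26 + 3/4·14 = 17. Off path (no prototype), believing visionary, it pays 26.
visionary: the prototype nets 17 − 2 = 15; no prototype nets 26. visionary would deviate.
mediocre: the prototype nets 17 − 12 = 5; no prototype nets 26. mediocre would deviate.
A type deviates, so pooling fails.

No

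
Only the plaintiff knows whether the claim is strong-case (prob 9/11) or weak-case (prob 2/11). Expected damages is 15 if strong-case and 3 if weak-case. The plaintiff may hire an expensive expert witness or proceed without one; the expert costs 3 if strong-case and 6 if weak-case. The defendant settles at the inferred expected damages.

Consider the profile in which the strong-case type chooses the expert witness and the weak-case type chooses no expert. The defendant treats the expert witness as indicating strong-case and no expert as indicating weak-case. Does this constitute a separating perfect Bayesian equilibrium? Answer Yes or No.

Under these beliefs, the expert witness earns settlement 15 and no expert earns settlement 3.
strong-case: the expert witness nets 15 − 3 = 12; no expert nets 3. strong-case prefers the expert witness.
weak-case: the expert witness nets 15 − 6 = 9; no expert nets 3. weak-case would deviate to the expert witness.
weak-case has a profitable deviation, so the profile is not an equilibrium.

No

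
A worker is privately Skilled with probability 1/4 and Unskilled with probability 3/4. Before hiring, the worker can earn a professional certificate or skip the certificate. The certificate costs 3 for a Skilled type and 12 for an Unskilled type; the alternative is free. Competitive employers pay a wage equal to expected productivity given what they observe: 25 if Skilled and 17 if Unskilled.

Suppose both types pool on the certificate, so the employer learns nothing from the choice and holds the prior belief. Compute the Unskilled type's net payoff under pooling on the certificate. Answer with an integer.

Pooled wage = 1/4·25 + 3/4·17 = 19.
Unskilled pays cost 12 for the certificate, so net payoff = 19 − 12 = 7.

7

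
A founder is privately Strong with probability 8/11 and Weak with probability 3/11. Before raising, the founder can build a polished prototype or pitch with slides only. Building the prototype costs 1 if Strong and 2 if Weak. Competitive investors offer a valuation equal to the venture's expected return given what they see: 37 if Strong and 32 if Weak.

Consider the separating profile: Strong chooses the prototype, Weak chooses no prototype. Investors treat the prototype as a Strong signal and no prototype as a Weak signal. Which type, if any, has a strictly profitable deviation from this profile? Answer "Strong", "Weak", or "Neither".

The prototype pays 37; no prototype pays 32.
Strong: assigned the prototype, nets 37 − 1 = 36; deviating to no prototype nets 32.
Weak: assigned no prototype, nets 32; deviating to the prototype nets 37 − 2 = 35.
The Weak type gains 3 by deviating.

Weak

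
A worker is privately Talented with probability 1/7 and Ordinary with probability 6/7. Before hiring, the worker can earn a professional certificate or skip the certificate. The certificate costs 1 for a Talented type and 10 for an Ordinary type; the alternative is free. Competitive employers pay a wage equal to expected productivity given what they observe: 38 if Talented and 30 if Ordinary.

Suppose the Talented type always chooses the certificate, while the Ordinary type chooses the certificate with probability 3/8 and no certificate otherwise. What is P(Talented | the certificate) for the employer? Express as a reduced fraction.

4/13

P(the certificate) = (1/7)·1 + (6/7)·(3/8) = 13/28.
By Bayes' rule, P(Talented | the certificate) = (1/7) / (13/28) = 4/13.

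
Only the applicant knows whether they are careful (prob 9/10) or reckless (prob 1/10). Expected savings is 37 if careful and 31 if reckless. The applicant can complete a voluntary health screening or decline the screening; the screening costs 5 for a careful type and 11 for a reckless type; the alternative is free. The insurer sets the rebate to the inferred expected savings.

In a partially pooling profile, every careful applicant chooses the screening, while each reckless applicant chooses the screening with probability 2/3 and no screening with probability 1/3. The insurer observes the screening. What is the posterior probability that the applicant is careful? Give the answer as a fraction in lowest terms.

P(the screening) = (9/10)·1 + (1/10)·(2/3) = 29/30.
By Bayes' rule, P(careful | the screening) = (9/10) / (29/30) = 27/29.

27/29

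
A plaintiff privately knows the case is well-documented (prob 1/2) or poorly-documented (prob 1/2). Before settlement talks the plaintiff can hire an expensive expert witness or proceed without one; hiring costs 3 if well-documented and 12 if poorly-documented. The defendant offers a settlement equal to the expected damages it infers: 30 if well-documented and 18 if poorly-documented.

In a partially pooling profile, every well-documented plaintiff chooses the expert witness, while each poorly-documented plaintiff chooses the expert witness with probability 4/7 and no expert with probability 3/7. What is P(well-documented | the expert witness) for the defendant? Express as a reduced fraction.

7/11

P(the expert witness) = (1/2)·1 + (1/2)·(4/7) = 11/14.
By Bayes' rule, P(well-documented | the expert witness) = (1/2) / (11/14) = 7/11.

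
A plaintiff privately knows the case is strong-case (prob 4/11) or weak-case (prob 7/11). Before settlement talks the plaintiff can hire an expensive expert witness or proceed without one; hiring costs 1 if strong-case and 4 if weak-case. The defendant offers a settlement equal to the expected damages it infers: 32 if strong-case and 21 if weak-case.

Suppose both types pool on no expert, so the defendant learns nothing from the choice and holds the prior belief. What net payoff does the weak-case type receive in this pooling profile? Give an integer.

25

Pooled settlement = 4/11·32 + 7/11·21 = 25.
weak-case pays no cost for no expert, so net payoff = 25.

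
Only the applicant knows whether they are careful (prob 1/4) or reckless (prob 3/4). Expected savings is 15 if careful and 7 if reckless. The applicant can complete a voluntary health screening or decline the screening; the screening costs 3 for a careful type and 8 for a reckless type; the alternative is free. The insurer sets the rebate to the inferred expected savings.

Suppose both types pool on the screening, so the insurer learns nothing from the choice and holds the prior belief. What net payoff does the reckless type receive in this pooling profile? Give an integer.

Pooled rebate = 1/4·15 + 3/4·7 = 9.
reckless pays cost 8 for the screening, so net payoff = 9 − 8 = 1.

1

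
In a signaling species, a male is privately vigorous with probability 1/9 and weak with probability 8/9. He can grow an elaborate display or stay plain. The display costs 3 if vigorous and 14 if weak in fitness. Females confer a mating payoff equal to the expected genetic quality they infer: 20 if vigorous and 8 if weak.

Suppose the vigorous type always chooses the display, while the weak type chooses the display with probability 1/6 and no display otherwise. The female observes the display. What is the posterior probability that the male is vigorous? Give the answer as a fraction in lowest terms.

P(the display) = (1/9)·1 + (8/9)·(1/6) = 7/27.
By Bayes' rule, P(vigorous | the display) = (1/9) / (7/27) = 3/7.

3/7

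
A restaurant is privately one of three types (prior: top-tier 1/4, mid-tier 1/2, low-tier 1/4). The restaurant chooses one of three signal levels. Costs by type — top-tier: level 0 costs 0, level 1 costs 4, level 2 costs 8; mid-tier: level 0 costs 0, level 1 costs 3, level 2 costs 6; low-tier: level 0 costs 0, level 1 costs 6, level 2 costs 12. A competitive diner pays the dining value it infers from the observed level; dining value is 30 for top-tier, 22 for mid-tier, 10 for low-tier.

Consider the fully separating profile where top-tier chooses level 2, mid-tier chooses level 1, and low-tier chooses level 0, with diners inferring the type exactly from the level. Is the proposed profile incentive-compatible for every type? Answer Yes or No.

Separating price premiums: level 2 → 30, level 1 → 22, level 0 → 10.
top-tier (assigned level 2): level 0: 10 − 0 = 10; level 1: 22 − 4 = 18; level 2: 30 − 8 = 22. top-tier stays.
mid-tier (assigned level 1): level 0: 10 − 0 = 10; level 1: 22 − 3 = 19; level 2: 30 − 6 = 24. mid-tier prefers level 2.
low-tier (assigned level 0): level 0: 10 − 0 = 10; level 1: 22 − 6 = 16; level 2: 30 − 12 = 18. low-tier prefers level 2.
At least one type deviates; the separating profile fails.

No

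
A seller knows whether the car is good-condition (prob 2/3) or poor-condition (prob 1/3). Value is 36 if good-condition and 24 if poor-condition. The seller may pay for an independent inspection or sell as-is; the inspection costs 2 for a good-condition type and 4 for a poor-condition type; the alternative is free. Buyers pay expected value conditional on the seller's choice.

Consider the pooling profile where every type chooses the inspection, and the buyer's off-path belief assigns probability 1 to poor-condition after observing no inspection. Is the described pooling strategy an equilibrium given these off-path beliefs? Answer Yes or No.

Yes

On path, the buyer holds the prior and pays 2/3·36 + 1/3·24 = 32. Off path (no inspection), believing poor-condition, it pays 24.
good-condition: the inspection nets 32 − 2 = 30; no inspection nets 24. good-condition stays.
poor-condition: the inspection nets 32 − 4 = 28; no inspection nets 24. poor-condition stays.
No type deviates, so pooling is sustained.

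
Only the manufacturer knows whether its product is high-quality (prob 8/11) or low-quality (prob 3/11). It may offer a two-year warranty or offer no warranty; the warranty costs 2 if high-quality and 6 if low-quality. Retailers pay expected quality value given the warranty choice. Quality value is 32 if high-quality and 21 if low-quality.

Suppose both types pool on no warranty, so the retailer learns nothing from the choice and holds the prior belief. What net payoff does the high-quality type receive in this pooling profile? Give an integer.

29

Pooled price = 8/11·32 + 3/11·21 = 29.
high-quality pays no cost for no warranty, so net payoff = 29.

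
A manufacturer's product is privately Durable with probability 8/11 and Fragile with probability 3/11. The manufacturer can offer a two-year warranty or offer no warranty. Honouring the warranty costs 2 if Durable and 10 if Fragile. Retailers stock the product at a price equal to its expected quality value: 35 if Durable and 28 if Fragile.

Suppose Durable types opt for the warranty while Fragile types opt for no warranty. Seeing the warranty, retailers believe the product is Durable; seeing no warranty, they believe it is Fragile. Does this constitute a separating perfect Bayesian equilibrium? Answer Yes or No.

Yes

Under these beliefs, the warranty earns price 35 and no warranty earns price 28.
Durable: the warranty nets 35 − 2 = 33; no warranty nets 28. Durable prefers the warranty.
Fragile: the warranty nets 35 − 10 = 25; no warranty nets 28. Fragile prefers no warranty.
Neither type deviates, so the separating profile is an equilibrium.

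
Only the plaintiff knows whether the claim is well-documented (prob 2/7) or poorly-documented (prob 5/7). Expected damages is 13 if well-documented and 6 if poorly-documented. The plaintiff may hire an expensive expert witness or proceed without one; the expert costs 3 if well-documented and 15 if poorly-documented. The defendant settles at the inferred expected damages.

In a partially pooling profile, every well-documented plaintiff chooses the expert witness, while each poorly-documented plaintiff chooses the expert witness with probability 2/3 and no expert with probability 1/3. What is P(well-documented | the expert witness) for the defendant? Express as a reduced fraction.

P(the expert witness) = (2/7)·1 + (5/7)·(2/3) = 16/21.
By Bayes' rule, P(well-documented | the expert witness) = (2/7) / (16/21) = 3/8.

3/8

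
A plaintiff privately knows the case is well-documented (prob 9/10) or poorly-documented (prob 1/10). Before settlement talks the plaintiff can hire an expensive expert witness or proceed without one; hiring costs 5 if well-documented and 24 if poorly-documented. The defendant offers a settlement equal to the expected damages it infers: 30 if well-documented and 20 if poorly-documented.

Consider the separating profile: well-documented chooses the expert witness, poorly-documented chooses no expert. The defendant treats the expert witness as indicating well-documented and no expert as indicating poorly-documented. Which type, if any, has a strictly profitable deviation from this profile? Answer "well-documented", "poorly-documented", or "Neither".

The expert witness pays 30; no expert pays 20.
well-documented: assigned the expert witness, nets 30 − 5 = 25; deviating to no expert nets 20.
poorly-documented: assigned no expert, nets 20; deviating to the expert witness nets 30 − 24 = 6.
Both types strictly prefer their assigned action; no profitable deviation.

Neither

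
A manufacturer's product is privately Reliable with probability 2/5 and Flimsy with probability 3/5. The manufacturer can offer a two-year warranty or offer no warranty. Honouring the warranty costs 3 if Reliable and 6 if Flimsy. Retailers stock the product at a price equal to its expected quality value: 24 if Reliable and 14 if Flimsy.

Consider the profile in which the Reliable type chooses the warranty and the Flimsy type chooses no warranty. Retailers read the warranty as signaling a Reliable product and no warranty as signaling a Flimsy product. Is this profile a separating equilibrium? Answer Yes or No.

Under these beliefs, the warranty earns price 24 and no warranty earns price 14.
Reliable: the warranty nets 24 − 3 = 21; no warranty nets 14. Reliable prefers the warranty.
Flimsy: the warranty nets 24 − 6 = 18; no warranty nets 14. Flimsy would deviate to the warranty.
Flimsy has a profitable deviation, so the profile is not an equilibrium.

No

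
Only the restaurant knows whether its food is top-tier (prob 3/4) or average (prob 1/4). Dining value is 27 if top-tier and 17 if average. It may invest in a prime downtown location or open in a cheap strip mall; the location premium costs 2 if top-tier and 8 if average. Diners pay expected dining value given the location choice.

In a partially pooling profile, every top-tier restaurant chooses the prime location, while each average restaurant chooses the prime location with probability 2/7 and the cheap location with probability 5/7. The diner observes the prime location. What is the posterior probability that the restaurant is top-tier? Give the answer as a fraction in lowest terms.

21/23

P(the prime location) = (3/4)·1 + (1/4)·(2/7) = 23/28.
By Bayes' rule, P(top-tier | the prime location) = (3/4) / (23/28) = 21/23.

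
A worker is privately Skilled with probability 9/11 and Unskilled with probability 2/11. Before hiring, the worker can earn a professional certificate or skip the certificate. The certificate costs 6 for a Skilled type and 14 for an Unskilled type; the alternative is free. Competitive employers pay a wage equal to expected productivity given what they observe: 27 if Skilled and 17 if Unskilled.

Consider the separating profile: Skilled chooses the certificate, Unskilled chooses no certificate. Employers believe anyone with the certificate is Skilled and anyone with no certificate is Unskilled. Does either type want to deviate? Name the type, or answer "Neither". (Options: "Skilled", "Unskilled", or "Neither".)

The certificate pays 27; no certificate pays 17.
Skilled: assigned the certificate, nets 27 − 6 = 21; deviating to no certificate nets 17.
Unskilled: assigned no certificate, nets 17; deviating to the certificate nets 27 − 14 = 13.
Both types strictly prefer their assigned action; no profitable deviation.

Neither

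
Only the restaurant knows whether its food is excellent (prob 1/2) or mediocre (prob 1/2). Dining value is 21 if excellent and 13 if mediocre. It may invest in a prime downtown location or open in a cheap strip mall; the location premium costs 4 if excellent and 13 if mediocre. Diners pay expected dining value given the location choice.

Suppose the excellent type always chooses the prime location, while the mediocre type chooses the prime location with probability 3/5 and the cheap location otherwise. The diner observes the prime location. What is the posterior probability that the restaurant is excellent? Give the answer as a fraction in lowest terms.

5/8

P(the prime location) = (1/2)·1 + (1/2)·(3/5) = 4/5.
By Bayes' rule, P(excellent | the prime location) = (1/2) / (4/5) = 5/8.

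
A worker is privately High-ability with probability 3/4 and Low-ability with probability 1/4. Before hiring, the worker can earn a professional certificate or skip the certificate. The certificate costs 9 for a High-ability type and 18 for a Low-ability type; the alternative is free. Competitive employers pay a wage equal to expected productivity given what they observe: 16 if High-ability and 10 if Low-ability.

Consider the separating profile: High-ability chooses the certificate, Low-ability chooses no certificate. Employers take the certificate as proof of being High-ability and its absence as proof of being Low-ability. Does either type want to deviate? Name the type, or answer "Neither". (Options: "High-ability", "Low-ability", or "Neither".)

The certificate pays 16; no certificate pays 10.
High-ability: assigned the certificate, nets 16 − 9 = 7; deviating to no certificate nets 10.
Low-ability: assigned no certificate, nets 10; deviating to the certificate nets 16 − 18 = -2.
The High-ability type gains 3 by deviating.

High-ability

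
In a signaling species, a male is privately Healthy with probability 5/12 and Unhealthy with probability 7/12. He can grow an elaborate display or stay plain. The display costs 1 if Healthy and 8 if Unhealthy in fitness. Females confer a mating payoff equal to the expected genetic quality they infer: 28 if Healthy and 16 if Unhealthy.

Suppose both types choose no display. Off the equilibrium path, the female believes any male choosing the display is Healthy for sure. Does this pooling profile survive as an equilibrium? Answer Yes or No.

No

On path, the female holds the prior and pays 5/12·28 + 7/12·16 = 21. Off path (the display), believing Healthy, it pays 28.
Healthy: no display nets 21; the display nets 28 − 1 = 27. Healthy would deviate.
Unhealthy: no display nets 21; the display nets 28 − 8 = 20. Unhealthy stays.
A type deviates, so pooling fails.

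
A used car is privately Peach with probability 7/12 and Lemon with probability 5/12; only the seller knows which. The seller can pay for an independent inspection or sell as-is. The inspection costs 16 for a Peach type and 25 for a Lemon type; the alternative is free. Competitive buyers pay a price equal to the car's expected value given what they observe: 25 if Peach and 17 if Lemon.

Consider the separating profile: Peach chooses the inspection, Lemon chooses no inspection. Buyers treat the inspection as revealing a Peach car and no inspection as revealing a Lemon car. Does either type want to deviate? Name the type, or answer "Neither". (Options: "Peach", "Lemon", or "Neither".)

Peach

The inspection pays 25; no inspection pays 17.
Peach: assigned the inspection, nets 25 − 16 = 9; deviating to no inspection nets 17.
Lemon: assigned no inspection, nets 17; deviating to the inspection nets 25 − 25 = 0.
The Peach type gains 8 by deviating.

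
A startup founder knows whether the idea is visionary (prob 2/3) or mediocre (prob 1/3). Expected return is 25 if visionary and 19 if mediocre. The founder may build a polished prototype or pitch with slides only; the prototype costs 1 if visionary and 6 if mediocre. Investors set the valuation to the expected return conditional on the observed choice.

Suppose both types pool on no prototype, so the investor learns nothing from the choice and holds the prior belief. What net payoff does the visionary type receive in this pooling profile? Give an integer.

Pooled valuation = 2/3·25 + 1/3·19 = 23.
visionary pays no cost for no prototype, so net payoff = 23.

23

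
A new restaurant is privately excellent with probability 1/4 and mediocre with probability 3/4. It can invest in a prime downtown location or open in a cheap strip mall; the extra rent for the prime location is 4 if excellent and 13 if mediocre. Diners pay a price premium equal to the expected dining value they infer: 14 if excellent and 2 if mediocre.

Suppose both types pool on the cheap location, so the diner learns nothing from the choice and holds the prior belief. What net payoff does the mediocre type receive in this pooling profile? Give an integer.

Pooled price premium = 1/4·14 + 3/4·2 = 5.
mediocre pays no cost for the cheap location, so net payoff = 5.

5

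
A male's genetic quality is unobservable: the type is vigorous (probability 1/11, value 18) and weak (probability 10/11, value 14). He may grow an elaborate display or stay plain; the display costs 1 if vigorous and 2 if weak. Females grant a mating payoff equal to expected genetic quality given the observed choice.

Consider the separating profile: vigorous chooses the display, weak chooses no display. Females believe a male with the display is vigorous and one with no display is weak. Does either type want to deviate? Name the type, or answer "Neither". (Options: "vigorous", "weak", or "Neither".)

weak

The display pays 18; no display pays 14.
vigorous: assigned the display, nets 18 − 1 = 17; deviating to no display nets 14.
weak: assigned no display, nets 14; deviating to the display nets 18 − 2 = 16.
The weak type gains 2 by deviating.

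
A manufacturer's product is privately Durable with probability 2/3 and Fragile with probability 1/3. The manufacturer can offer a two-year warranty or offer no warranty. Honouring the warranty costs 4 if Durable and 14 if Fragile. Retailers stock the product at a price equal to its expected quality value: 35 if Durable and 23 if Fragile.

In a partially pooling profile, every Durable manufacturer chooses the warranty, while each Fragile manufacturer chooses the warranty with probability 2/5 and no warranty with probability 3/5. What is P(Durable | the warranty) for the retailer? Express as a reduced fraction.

5/6

P(the warranty) = (2/3)·1 + (1/3)·(2/5) = 4/5.
By Bayes' rule, P(Durable | the warranty) = (2/3) / (4/5) = 5/6.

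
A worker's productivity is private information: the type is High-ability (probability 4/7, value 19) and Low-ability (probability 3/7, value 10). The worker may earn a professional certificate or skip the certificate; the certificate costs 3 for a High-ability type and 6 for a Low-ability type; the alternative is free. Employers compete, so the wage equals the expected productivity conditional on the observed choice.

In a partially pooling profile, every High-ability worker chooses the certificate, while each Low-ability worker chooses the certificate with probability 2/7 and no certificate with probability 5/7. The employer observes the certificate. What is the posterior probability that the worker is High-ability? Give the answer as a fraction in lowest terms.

14/17

P(the certificate) = (4/7)·1 + (3/7)·(2/7) = 34/49.
By Bayes' rule, P(High-ability | the certificate) = (4/7) / (34/49) = 14/17.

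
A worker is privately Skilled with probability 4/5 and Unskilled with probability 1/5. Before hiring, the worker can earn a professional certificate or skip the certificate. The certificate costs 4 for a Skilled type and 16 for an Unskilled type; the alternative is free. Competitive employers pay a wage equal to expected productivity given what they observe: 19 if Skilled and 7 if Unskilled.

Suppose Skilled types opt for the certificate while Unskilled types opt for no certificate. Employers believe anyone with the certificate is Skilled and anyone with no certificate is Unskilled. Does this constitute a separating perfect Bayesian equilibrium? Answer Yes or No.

Under these beliefs, the certificate earns wage 19 and no certificate earns wage 7.
Skilled: the certificate nets 19 − 4 = 15; no certificate nets 7. Skilled prefers the certificate.
Unskilled: the certificate nets 19 − 16 = 3; no certificate nets 7. Unskilled prefers no certificate.
Neither type deviates, so the separating profile is an equilibrium.

Yes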